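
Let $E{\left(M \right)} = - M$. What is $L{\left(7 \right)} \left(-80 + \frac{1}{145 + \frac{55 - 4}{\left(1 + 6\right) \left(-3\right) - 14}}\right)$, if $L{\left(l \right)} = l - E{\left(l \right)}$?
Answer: $- \frac{2813195}{2512} \approx -1119.9$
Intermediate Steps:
$L{\left(l \right)} = 2 l$ ($L{\left(l \right)} = l - - l = l + l = 2 l$)
$L{\left(7 \right)} \left(-80 + \frac{1}{145 + \frac{55 - 4}{\left(1 + 6\right) \left(-3\right) - 14}}\right) = 2 \cdot 7 \left(-80 + \frac{1}{145 + \frac{55 - 4}{\left(1 + 6\right) \left(-3\right) - 14}}\right) = 14 \left(-80 + \frac{1}{145 + \frac{51}{7 \left(-3\right) - 14}}\right) = 14 \left(-80 + \frac{1}{145 + \frac{51}{-21 - 14}}\right) = 14 \left(-80 + \frac{1}{145 + \frac{51}{-35}}\right) = 14 \left(-80 + \frac{1}{145 + 51 \left(- \frac{1}{35}\right)}\right) = 14 \left(-80 + \frac{1}{145 - \frac{51}{35}}\right) = 14 \left(-80 + \frac{1}{\frac{5024}{35}}\right) = 14 \left(-80 + \frac{35}{5024}\right) = 14 \left(- \frac{401885}{5024}\right) = - \frac{2813195}{2512}$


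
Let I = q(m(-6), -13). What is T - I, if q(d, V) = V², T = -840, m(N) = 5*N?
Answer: -1009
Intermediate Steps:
I = 169 (I = (-13)² = 169)
T - I = -840 - 1*169 = -840 - 169 = -1009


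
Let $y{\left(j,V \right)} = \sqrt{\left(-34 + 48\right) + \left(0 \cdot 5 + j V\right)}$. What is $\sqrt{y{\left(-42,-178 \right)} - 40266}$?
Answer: $\sqrt{-40266 + \sqrt{7490}} \approx 200.45 i$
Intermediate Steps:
$y{\left(j,V \right)} = \sqrt{14 + V j}$ ($y{\left(j,V \right)} = \sqrt{14 + \left(0 + V j\right)} = \sqrt{14 + V j}$)
$\sqrt{y{\left(-42,-178 \right)} - 40266} = \sqrt{\sqrt{14 - -7476} - 40266} = \sqrt{\sqrt{14 + 7476} - 40266} = \sqrt{\sqrt{7490} - 40266} = \sqrt{-40266 + \sqrt{7490}}$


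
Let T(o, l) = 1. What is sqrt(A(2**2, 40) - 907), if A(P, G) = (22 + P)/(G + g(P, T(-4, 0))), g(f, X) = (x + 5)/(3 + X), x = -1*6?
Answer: 7*I*sqrt(467619)/159 ≈ 30.106*I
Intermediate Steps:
x = -6
g(f, X) = -1/(3 + X) (g(f, X) = (-6 + 5)/(3 + X) = -1/(3 + X))
A(P, G) = (22 + P)/(-1/4 + G) (A(P, G) = (22 + P)/(G - 1/(3 + 1)) = (22 + P)/(G - 1/4) = (22 + P)/(-1/4 + G))
sqrt(A(2**2, 40) - 907) = sqrt(4*(22 + 2**2)/(-1 + 4*40) - 907) = sqrt(4*(22 + 4)/(-1 + 160) - 907) = sqrt(4*26/159 - 907) = sqrt(4*(1/159)*26 - 907) = sqrt(104/159 - 907) = sqrt(-144109/159) = 7*I*sqrt(467619)/159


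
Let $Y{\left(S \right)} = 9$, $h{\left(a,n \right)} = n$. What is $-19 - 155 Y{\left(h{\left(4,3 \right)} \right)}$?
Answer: $-1414$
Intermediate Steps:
$-19 - 155 Y{\left(h{\left(4,3 \right)} \right)} = -19 - 1395 = -1414$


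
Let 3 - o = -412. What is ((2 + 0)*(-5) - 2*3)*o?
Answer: -6640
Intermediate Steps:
o = 415 (o = 3 - 1*(-412) = 3 + 412 = 415)
((2 + 0)*(-5) - 2*3)*o = ((2 + 0)*(-5) - 2*3)*415 = (2*(-5) - 6)*415 = (-10 - 6)*415 = -16*415 = -6640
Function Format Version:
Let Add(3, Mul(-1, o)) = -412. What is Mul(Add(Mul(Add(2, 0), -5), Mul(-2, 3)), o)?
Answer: -6640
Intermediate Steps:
o = 415 (o = Add(3, Mul(-1, -412)) = Add(3, 412) = 415)
Mul(Add(Mul(Add(2, 0), -5), Mul(-2, 3)), o) = Mul(Add(Mul(Add(2, 0), -5), Mul(-2, 3)), 415) = Mul(Add(Mul(2, -5), -6), 415) = Mul(Add(-10, -6), 415) = Mul(-16, 415) = -6640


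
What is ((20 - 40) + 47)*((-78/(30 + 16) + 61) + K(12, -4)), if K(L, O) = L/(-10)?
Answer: 180414/115 ≈ 1568.8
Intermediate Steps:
K(L, O) = -L/10 (K(L, O) = L*(-⅒) = -L/10)
((20 - 40) + 47)*((-78/(30 + 16) + 61) + K(12, -4)) = ((20 - 40) + 47)*((-78/(30 + 16) + 61) - ⅒*12) = (-20 + 47)*((-78/46 + 61) - 6/5) = 27*((-78*1/46 + 61) - 6/5) = 27*((-39/23 + 61) - 6/5) = 27*(1364/23 - 6/5) = 27*(6682/115) = 180414/115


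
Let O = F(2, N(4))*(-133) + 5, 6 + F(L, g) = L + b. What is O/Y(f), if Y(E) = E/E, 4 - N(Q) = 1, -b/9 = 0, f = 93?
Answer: 537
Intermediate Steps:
b = 0 (b = -9*0 = 0)
N(Q) = 3 (N(Q) = 4 - 1*1 = 4 - 1 = 3)
Y(E) = 1
F(L, g) = -6 + L (F(L, g) = -6 + (L + 0) = -6 + L)
O = 537 (O = (-6 + 2)*(-133) + 5 = -4*(-133) + 5 = 532 + 5 = 537)
O/Y(f) = 537/1 = 537*1 = 537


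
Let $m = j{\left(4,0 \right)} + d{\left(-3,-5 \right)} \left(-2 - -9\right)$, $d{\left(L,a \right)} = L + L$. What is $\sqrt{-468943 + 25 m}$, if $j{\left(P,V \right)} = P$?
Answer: $i \sqrt{469893} \approx 685.49 i$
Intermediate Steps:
$d{\left(L,a \right)} = 2 L$
$m = -38$ ($m = 4 + 2 \left(-3\right) \left(-2 - -9\right) = 4 - 6 \left(-2 + 9\right) = 4 - 42 = -38$)
$\sqrt{-468943 + 25 m} = \sqrt{-468943 + 25 \left(-38\right)} = \sqrt{-468943 - 950} = \sqrt{-469893} = i \sqrt{469893}$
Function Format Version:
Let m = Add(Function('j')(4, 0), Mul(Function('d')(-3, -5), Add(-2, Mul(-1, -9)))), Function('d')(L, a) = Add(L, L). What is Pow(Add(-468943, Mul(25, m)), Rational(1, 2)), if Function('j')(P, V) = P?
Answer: Mul(I, Pow(469893, Rational(1, 2))) ≈ Mul(685.49, I)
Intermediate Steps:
Function('d')(L, a) = Mul(2, L)
m = -38 (m = Add(4, Mul(Mul(2, -3), Add(-2, Mul(-1, -9)))) = Add(4, Mul(-6, Add(-2, 9))) = Add(4, Mul(-6, 7)) = Add(4, -42) = -38)
Pow(Add(-468943, Mul(25, m)), Rational(1, 2)) = Pow(Add(-468943, Mul(25, -38)), Rational(1, 2)) = Pow(Add(-468943, -950), Rational(1, 2)) = Pow(-469893, Rational(1, 2)) = Mul(I, Pow(469893, Rational(1, 2)))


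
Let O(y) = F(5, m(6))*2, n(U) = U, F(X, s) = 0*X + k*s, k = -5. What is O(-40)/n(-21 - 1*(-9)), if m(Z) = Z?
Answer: 5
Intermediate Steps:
F(X, s) = -5*s (F(X, s) = 0*X - 5*s = 0 - 5*s = -5*s)
O(y) = -60 (O(y) = -5*6*2 = -30*2 = -60)
O(-40)/n(-21 - 1*(-9)) = -60/(-21 - 1*(-9)) = -60/(-21 + 9) = -60/(-12) = -60*(-1/12) = 5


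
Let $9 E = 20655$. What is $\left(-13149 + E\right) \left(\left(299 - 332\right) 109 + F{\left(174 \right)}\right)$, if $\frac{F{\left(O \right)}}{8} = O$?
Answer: $23933070$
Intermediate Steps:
$E = 2295$ ($E = \frac{1}{9} \cdot 20655 = 2295$)
$F{\left(O \right)} = 8 O$
$\left(-13149 + E\right) \left(\left(299 - 332\right) 109 + F{\left(174 \right)}\right) = \left(-13149 + 2295\right) \left(\left(299 - 332\right) 109 + 8 \cdot 174\right) = - 10854 \left(\left(-33\right) 109 + 1392\right) = - 10854 \left(-3597 + 1392\right) = \left(-10854\right) \left(-2205\right) = 23933070$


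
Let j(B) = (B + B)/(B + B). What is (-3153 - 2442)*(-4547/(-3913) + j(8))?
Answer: -47333700/3913 ≈ -12097.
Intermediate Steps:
j(B) = 1 (j(B) = (2*B)/((2*B)) = (2*B)*(1/(2*B)) = 1)
(-3153 - 2442)*(-4547/(-3913) + j(8)) = (-3153 - 2442)*(-4547/(-3913) + 1) = -5595*(-4547*(-1/3913) + 1) = -5595*(4547/3913 + 1) = -5595*8460/3913 = -47333700/3913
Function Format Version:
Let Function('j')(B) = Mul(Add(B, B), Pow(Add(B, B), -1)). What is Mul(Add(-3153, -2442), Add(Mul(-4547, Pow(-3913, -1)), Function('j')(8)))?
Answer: Rational(-47333700, 3913) ≈ -12097.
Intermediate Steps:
Function('j')(B) = 1 (Function('j')(B) = Mul(Mul(2, B), Pow(Mul(2, B), -1)) = Mul(Mul(2, B), Mul(Rational(1, 2), Pow(B, -1))) = 1)
Mul(Add(-3153, -2442), Add(Mul(-4547, Pow(-3913, -1)), Function('j')(8))) = Mul(Add(-3153, -2442), Add(Mul(-4547, Pow(-3913, -1)), 1)) = Mul(-5595, Add(Mul(-4547, Rational(-1, 3913)), 1)) = Mul(-5595, Add(Rational(4547, 3913), 1)) = Mul(-5595, Rational(8460, 3913)) = Rational(-47333700, 3913)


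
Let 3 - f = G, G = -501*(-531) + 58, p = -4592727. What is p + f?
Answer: -4858813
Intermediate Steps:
G = 266089 (G = 266031 + 58 = 266089)
f = -266086 (f = 3 - 1*266089 = 3 - 266089 = -266086)
p + f = -4592727 - 266086 = -4858813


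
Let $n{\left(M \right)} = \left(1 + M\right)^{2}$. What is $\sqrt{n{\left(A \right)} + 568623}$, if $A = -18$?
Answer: $124 \sqrt{37} \approx 754.26$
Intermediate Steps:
$\sqrt{n{\left(A \right)} + 568623} = \sqrt{\left(1 - 18\right)^{2} + 568623} = \sqrt{\left(-17\right)^{2} + 568623} = \sqrt{289 + 568623} = \sqrt{568912} = 124 \sqrt{37}$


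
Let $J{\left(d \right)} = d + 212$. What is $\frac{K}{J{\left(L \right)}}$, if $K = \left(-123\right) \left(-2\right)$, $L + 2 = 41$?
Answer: $\frac{246}{251} \approx 0.98008$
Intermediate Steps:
$L = 39$ ($L = -2 + 41 = 39$)
$J{\left(d \right)} = 212 + d$
$K = 246$
$\frac{K}{J{\left(L \right)}} = \frac{246}{212 + 39} = \frac{246}{251}$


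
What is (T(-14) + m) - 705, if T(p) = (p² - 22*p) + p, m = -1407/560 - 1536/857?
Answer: -15035537/68560 ≈ -219.30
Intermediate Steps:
m = -295137/68560 (m = -1407*1/560 - 1536*1/857 = -201/80 - 1536/857 = -295137/68560 ≈ -4.3048)
T(p) = p² - 21*p
(T(-14) + m) - 705 = (-14*(-21 - 14) - 295137/68560) - 705 = (-14*(-35) - 295137/68560) - 705 = (490 - 295137/68560) - 705 = 33299263/68560 - 705 = -15035537/68560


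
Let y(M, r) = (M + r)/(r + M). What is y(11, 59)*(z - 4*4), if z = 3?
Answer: -13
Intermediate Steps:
y(M, r) = 1 (y(M, r) = (M + r)/(M + r) = 1)
y(11, 59)*(z - 4*4) = 1*(3 - 4*4) = 1*(3 - 16) = 1*(-13) = -13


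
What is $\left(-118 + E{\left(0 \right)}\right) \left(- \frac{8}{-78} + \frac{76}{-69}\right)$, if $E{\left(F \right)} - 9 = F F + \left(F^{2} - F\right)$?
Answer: $\frac{97664}{897} \approx 108.88$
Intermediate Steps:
$E{\left(F \right)} = 9 - F + 2 F^{2}$ ($E{\left(F \right)} = 9 + \left(F F + \left(F^{2} - F\right)\right) = 9 + \left(F^{2} + \left(F^{2} - F\right)\right) = 9 + \left(- F + 2 F^{2}\right) = 9 - F + 2 F^{2}$)
$\left(-118 + E{\left(0 \right)}\right) \left(- \frac{8}{-78} + \frac{76}{-69}\right) = \left(-118 + \left(9 - 0 + 2 \cdot 0^{2}\right)\right) \left(- \frac{8}{-78} + \frac{76}{-69}\right) = \left(-118 + \left(9 + 0 + 2 \cdot 0\right)\right) \left(\left(-8\right) \left(- \frac{1}{78}\right) + 76 \left(- \frac{1}{69}\right)\right) = \left(-118 + \left(9 + 0 + 0\right)\right) \left(\frac{4}{39} - \frac{76}{69}\right) = \left(-118 + 9\right) \left(- \frac{896}{897}\right) = \left(-109\right) \left(- \frac{896}{897}\right) = \frac{97664}{897}$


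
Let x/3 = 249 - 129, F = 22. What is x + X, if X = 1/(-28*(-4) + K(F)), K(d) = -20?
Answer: 33121/92 ≈ 360.01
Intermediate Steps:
x = 360 (x = 3*(249 - 129) = 3*120 = 360)
X = 1/92 (X = 1/(-28*(-4) - 20) = 1/(112 - 20) = 1/92 ≈ 0.010870)
x + X = 360 + 1/92 = 33121/92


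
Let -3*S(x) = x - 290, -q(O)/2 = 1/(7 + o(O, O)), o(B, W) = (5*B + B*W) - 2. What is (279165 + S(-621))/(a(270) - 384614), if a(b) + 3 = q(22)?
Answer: -502205194/691156755 ≈ -0.72662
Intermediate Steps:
o(B, W) = -2 + 5*B + B*W
q(O) = -2/(5 + O² + 5*O) (q(O) = -2/(7 + (-2 + 5*O + O*O)) = -2/(7 + (-2 + 5*O + O²)) = -2/(7 + (-2 + O² + 5*O)) = -2/(5 + O² + 5*O))
S(x) = 290/3 - x/3 (S(x) = -(x - 290)/3 = -(-290 + x)/3 = 290/3 - x/3)
a(b) = -1799/599 (a(b) = -3 - 2/(5 + 22² + 5*22) = -3 - 2/(5 + 484 + 110) = -3 - 2/599 = -1799/599)
(279165 + S(-621))/(a(270) - 384614) = (279165 + (290/3 - ⅓*(-621)))/(-1799/599 - 384614) = (279165 + (290/3 + 207))/(-230385585/599) = (279165 + 911/3)*(-599/230385585) = (838406/3)*(-599/230385585) = -502205194/691156755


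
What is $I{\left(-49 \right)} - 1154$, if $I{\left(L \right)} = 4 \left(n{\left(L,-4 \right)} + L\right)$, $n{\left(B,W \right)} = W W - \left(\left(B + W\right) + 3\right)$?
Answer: $-1086$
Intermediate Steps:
$n{\left(B,W \right)} = -3 + W^{2} - B - W$ ($n{\left(B,W \right)} = W^{2} - \left(3 + B + W\right) = -3 + W^{2} - B - W$)
$I{\left(L \right)} = 68$ ($I{\left(L \right)} = 4 \left(\left(-3 + \left(-4\right)^{2} - L - -4\right) + L\right) = 4 \left(\left(-3 + 16 - L + 4\right) + L\right) = 4 \left(\left(17 - L\right) + L\right) = 4 \cdot 17 = 68$)
$I{\left(-49 \right)} - 1154 = 68 - 1154 = -1086$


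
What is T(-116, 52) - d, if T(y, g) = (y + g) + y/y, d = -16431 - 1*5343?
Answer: 21711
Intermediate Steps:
d = -21774 (d = -16431 - 5343 = -21774)
T(y, g) = 1 + g + y (T(y, g) = (g + y) + 1 = 1 + g + y)
T(-116, 52) - d = (1 + 52 - 116) - 1*(-21774) = -63 + 21774 = 21711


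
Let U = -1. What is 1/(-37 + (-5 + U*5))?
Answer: -1/47 ≈ -0.021277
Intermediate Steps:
1/(-37 + (-5 + U*5)) = 1/(-37 + (-5 - 1*5)) = 1/(-37 + (-5 - 5)) = 1/(-37 - 10) = 1/(-47) = -1/47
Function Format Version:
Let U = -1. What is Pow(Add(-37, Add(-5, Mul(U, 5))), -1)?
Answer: Rational(-1, 47) ≈ -0.021277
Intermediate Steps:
Pow(Add(-37, Add(-5, Mul(U, 5))), -1) = Pow(Add(-37, Add(-5, Mul(-1, 5))), -1) = Pow(Add(-37, Add(-5, -5)), -1) = Pow(Add(-37, -10), -1) = Pow(-47, -1) = Rational(-1, 47)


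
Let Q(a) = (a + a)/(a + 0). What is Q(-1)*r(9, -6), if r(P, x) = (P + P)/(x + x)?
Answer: -3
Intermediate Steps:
Q(a) = 2 (Q(a) = (2*a)/a = 2)
r(P, x) = P/x (r(P, x) = (2*P)/((2*x)) = (2*P)*(1/(2*x)) = P/x)
Q(-1)*r(9, -6) = 2*(9/(-6)) = 2*(9*(-1/6)) = 2*(-3/2) = -3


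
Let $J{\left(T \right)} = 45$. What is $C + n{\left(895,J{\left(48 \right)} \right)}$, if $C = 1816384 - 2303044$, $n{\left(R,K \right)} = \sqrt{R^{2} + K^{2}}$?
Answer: $-486660 + 5 \sqrt{32122} \approx -4.8576 \cdot 10^{5}$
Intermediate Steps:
$n{\left(R,K \right)} = \sqrt{K^{2} + R^{2}}$
$C = -486660$ ($C = 1816384 - 2303044 = -486660$)
$C + n{\left(895,J{\left(48 \right)} \right)} = -486660 + \sqrt{45^{2} + 895^{2}} = -486660 + \sqrt{2025 + 801025} = -486660 + \sqrt{803050} = -486660 + 5 \sqrt{32122}$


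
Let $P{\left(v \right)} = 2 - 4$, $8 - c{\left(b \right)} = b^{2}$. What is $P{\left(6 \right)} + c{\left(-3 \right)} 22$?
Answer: $-24$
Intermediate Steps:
$c{\left(b \right)} = 8 - b^{2}$
$P{\left(v \right)} = -2$ ($P{\left(v \right)} = 2 - 4 = -2$)
$P{\left(6 \right)} + c{\left(-3 \right)} 22 = -2 + \left(8 - \left(-3\right)^{2}\right) 22 = -2 + \left(8 - 9\right) 22 = -2 - 22 = -24$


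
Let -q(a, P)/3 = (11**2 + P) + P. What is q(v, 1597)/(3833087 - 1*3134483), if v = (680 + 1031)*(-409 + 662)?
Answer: -3315/232868 ≈ -0.014236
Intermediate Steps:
v = 432883 (v = 1711*253 = 432883)
q(a, P) = -363 - 6*P (q(a, P) = -3*((11**2 + P) + P) = -3*((121 + P) + P) = -3*(121 + 2*P) = -363 - 6*P)
q(v, 1597)/(3833087 - 1*3134483) = (-363 - 6*1597)/(3833087 - 1*3134483) = (-363 - 9582)/(3833087 - 3134483) = -9945/698604 = -9945*1/698604 = -3315/232868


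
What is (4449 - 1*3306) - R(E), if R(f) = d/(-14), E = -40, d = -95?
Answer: 15907/14 ≈ 1136.2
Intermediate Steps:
R(f) = 95/14 (R(f) = -95/(-14) = -95*(-1/14) = 95/14)
(4449 - 1*3306) - R(E) = (4449 - 1*3306) - 1*95/14 = (4449 - 3306) - 95/14 = 1143 - 95/14 = 15907/14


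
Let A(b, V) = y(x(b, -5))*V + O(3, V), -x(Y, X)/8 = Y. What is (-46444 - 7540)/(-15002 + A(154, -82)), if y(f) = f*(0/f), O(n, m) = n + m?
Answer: 53984/15081 ≈ 3.5796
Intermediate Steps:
x(Y, X) = -8*Y
O(n, m) = m + n
y(f) = 0 (y(f) = f*0 = 0)
A(b, V) = 3 + V (A(b, V) = 0*V + (V + 3) = 0 + (3 + V) = 3 + V)
(-46444 - 7540)/(-15002 + A(154, -82)) = (-46444 - 7540)/(-15002 + (3 - 82)) = -53984/(-15002 - 79) = -53984/(-15081) = -53984*(-1/15081) = 53984/15081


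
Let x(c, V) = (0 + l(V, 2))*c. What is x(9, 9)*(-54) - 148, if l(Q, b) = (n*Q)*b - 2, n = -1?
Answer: 9572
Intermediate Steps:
l(Q, b) = -2 - Q*b (l(Q, b) = (-Q)*b - 2 = -Q*b - 2 = -2 - Q*b)
x(c, V) = c*(-2 - 2*V) (x(c, V) = (0 + (-2 - 1*V*2))*c = (0 + (-2 - 2*V))*c = (-2 - 2*V)*c = c*(-2 - 2*V))
x(9, 9)*(-54) - 148 = (2*9*(-1 - 1*9))*(-54) - 148 = (2*9*(-1 - 9))*(-54) - 148 = (2*9*(-10))*(-54) - 148 = -180*(-54) - 148 = 9720 - 148 = 9572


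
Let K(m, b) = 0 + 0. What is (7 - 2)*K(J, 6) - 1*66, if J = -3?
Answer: -66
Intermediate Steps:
K(m, b) = 0
(7 - 2)*K(J, 6) - 1*66 = (7 - 2)*0 - 1*66 = 5*0 - 66 = 0 - 66 = -66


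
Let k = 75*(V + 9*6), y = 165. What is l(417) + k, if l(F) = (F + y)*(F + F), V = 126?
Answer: 498888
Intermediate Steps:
l(F) = 2*F*(165 + F) (l(F) = (F + 165)*(F + F) = (165 + F)*(2*F) = 2*F*(165 + F))
k = 13500 (k = 75*(126 + 9*6) = 75*(126 + 54) = 75*180 = 13500)
l(417) + k = 2*417*(165 + 417) + 13500 = 2*417*582 + 13500 = 485388 + 13500 = 498888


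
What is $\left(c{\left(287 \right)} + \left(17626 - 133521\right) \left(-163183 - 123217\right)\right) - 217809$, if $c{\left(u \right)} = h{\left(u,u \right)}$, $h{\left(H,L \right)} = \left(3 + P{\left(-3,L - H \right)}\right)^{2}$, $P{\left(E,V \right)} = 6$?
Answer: $33192110272$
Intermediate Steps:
$h{\left(H,L \right)} = 81$ ($h{\left(H,L \right)} = \left(3 + 6\right)^{2} = 9^{2} = 81$)
$c{\left(u \right)} = 81$
$\left(c{\left(287 \right)} + \left(17626 - 133521\right) \left(-163183 - 123217\right)\right) - 217809 = \left(81 + \left(17626 - 133521\right) \left(-163183 - 123217\right)\right) - 217809 = \left(81 - -33192328000\right) - 217809 = \left(81 + 33192328000\right) - 217809 = 33192328081 - 217809 = 33192110272$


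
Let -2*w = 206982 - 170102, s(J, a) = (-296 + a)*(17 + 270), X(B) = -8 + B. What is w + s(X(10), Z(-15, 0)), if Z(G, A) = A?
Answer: -103392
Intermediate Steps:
s(J, a) = -84952 + 287*a (s(J, a) = (-296 + a)*287 = -84952 + 287*a)
w = -18440 (w = -(206982 - 170102)/2 = -1/2*36880 = -18440)
w + s(X(10), Z(-15, 0)) = -18440 + (-84952 + 287*0) = -18440 + (-84952 + 0) = -18440 - 84952 = -103392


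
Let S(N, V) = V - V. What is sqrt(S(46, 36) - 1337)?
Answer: I*sqrt(1337) ≈ 36.565*I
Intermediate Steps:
S(N, V) = 0
sqrt(S(46, 36) - 1337) = sqrt(0 - 1337) = sqrt(-1337) = I*sqrt(1337)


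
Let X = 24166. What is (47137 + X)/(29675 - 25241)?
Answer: 71303/4434 ≈ 16.081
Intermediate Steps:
(47137 + X)/(29675 - 25241) = (47137 + 24166)/(29675 - 25241) = 71303/4434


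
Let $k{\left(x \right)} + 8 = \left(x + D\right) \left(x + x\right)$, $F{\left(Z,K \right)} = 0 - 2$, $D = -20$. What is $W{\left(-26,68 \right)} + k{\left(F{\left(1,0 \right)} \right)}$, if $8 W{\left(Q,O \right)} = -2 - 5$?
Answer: $\frac{633}{8} \approx 79.125$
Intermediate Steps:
$F{\left(Z,K \right)} = -2$
$W{\left(Q,O \right)} = - \frac{7}{8}$ ($W{\left(Q,O \right)} = \frac{-2 - 5}{8} = \frac{1}{8} \left(-7\right) = - \frac{7}{8}$)
$k{\left(x \right)} = -8 + 2 x \left(-20 + x\right)$ ($k{\left(x \right)} = -8 + \left(x - 20\right) \left(x + x\right) = -8 + \left(-20 + x\right) 2 x = -8 + 2 x \left(-20 + x\right)$)
$W{\left(-26,68 \right)} + k{\left(F{\left(1,0 \right)} \right)} = - \frac{7}{8} - \left(-72 - 8\right) = - \frac{7}{8} + \left(-8 + 80 + 2 \cdot 4\right) = - \frac{7}{8} + \left(-8 + 80 + 8\right) = - \frac{7}{8} + 80 = \frac{633}{8}$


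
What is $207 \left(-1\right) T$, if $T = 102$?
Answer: $-21114$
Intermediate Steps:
$207 \left(-1\right) T = 207 \left(-1\right) 102 = \left(-207\right) 102 = -21114$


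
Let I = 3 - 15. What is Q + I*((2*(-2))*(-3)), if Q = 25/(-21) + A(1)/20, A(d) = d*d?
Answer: -60959/420 ≈ -145.14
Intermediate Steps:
A(d) = d²
I = -12
Q = -479/420 (Q = 25/(-21) + 1²/20 = 25*(-1/21) + 1*(1/20) = -25/21 + 1/20 = -479/420 ≈ -1.1405)
Q + I*((2*(-2))*(-3)) = -479/420 - 12*2*(-2)*(-3) = -479/420 - (-48)*(-3) = -479/420 - 12*12 = -479/420 - 144 = -60959/420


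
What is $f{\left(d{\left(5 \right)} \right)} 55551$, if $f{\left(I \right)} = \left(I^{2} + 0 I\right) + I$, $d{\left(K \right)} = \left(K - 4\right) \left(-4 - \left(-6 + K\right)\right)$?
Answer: $333306$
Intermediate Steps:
$d{\left(K \right)} = \left(-4 + K\right) \left(2 - K\right)$
$f{\left(I \right)} = I + I^{2}$ ($f{\left(I \right)} = \left(I^{2} + 0\right) + I = I^{2} + I = I + I^{2}$)
$f{\left(d{\left(5 \right)} \right)} 55551 = \left(-8 - 5^{2} + 6 \cdot 5\right) \left(1 - 3\right) 55551 = \left(-8 - 25 + 30\right) \left(1 - 3\right) 55551 = - 3 \left(1 - 3\right) 55551 = \left(-3\right) \left(-2\right) 55551 = 6 \cdot 55551 = 333306$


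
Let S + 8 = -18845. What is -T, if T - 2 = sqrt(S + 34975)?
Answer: -2 - sqrt(16122) ≈ -128.97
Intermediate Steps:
S = -18853 (S = -8 - 18845 = -18853)
T = 2 + sqrt(16122) (T = 2 + sqrt(-18853 + 34975) = 2 + sqrt(16122) ≈ 128.97)
-T = -(2 + sqrt(16122)) = -2 - sqrt(16122)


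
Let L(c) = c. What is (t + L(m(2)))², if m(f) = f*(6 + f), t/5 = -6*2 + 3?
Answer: 841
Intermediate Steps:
t = -45 (t = 5*(-6*2 + 3) = 5*(-12 + 3) = 5*(-9) = -45)
(t + L(m(2)))² = (-45 + 2*(6 + 2))² = (-45 + 2*8)² = (-45 + 16)² = (-29)² = 841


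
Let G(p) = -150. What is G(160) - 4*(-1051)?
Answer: 4054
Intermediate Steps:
G(160) - 4*(-1051) = -150 - 4*(-1051) = -150 + 4204 = 4054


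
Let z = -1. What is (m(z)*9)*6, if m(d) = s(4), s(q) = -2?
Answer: -108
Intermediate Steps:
m(d) = -2
(m(z)*9)*6 = -2*9*6 = -18*6 = -108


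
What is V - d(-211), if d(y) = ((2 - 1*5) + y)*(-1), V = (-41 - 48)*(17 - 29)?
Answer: 854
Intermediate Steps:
V = 1068 (V = -89*(-12) = 1068)
d(y) = 3 - y (d(y) = ((2 - 5) + y)*(-1) = (-3 + y)*(-1) = 3 - y)
V - d(-211) = 1068 - (3 - 1*(-211)) = 1068 - (3 + 211) = 1068 - 1*214 = 1068 - 214 = 854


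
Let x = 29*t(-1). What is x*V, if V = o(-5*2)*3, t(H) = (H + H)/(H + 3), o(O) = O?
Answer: 870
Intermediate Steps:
t(H) = 2*H/(3 + H) (t(H) = (2*H)/(3 + H) = 2*H/(3 + H))
V = -30 (V = -5*2*3 = -10*3 = -30)
x = -29 (x = 29*(2*(-1)/(3 - 1)) = 29*(2*(-1)/2) = 29*(2*(-1)*(½)) = 29*(-1) = -29)
x*V = -29*(-30) = 870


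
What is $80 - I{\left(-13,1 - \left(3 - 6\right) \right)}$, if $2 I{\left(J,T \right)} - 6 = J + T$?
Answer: $\frac{163}{2} \approx 81.5$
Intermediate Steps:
$I{\left(J,T \right)} = 3 + \frac{J}{2} + \frac{T}{2}$ ($I{\left(J,T \right)} = 3 + \frac{J + T}{2} = 3 + \left(\frac{J}{2} + \frac{T}{2}\right) = 3 + \frac{J}{2} + \frac{T}{2}$)
$80 - I{\left(-13,1 - \left(3 - 6\right) \right)} = 80 - \left(3 + \frac{1}{2} \left(-13\right) + \frac{1 - \left(3 - 6\right)}{2}\right) = 80 - \left(3 - \frac{13}{2} + \frac{1 - \left(3 - 6\right)}{2}\right) = 80 - \left(3 - \frac{13}{2} + \frac{1 - -3}{2}\right) = 80 - \left(3 - \frac{13}{2} + \frac{1 + 3}{2}\right) = 80 - \left(3 - \frac{13}{2} + \frac{1}{2} \cdot 4\right) = 80 - \left(3 - \frac{13}{2} + 2\right) = 80 - - \frac{3}{2} = 80 + \frac{3}{2} = \frac{163}{2}$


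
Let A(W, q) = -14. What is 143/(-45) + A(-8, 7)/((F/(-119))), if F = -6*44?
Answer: -18787/1980 ≈ -9.4884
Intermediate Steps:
F = -264
143/(-45) + A(-8, 7)/((F/(-119))) = 143/(-45) - 14/((-264/(-119))) = 143*(-1/45) - 14/((-264*(-1/119))) = -143/45 - 14/264/119 = -143/45 - 14*119/264 = -143/45 - 833/132 = -18787/1980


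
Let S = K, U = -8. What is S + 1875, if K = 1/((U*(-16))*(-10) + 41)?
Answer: 2323124/1239 ≈ 1875.0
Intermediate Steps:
K = -1/1239 (K = 1/(-8*(-16)*(-10) + 41) = 1/(128*(-10) + 41) = 1/(-1280 + 41) = 1/(-1239) = -1/1239 ≈ -0.00080710)
S = -1/1239 ≈ -0.00080710
S + 1875 = -1/1239 + 1875 = 2323124/1239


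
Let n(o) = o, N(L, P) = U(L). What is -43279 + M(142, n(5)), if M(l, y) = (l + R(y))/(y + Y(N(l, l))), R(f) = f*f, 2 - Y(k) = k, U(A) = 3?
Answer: -172949/4 ≈ -43237.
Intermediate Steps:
N(L, P) = 3
Y(k) = 2 - k
R(f) = f²
M(l, y) = (l + y²)/(-1 + y) (M(l, y) = (l + y²)/(y + (2 - 1*3)) = (l + y²)/(y + (2 - 3)) = (l + y²)/(y - 1) = (l + y²)/(-1 + y))
-43279 + M(142, n(5)) = -43279 + (142 + 5²)/(-1 + 5) = -43279 + (142 + 25)/4 = -43279 + (¼)*167 = -43279 + 167/4 = -172949/4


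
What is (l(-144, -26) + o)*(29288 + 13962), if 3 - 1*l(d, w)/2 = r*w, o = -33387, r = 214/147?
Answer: -211746766750/147 ≈ -1.4405e+9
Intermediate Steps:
r = 214/147 (r = 214*(1/147) = 214/147 ≈ 1.4558)
l(d, w) = 6 - 428*w/147
(l(-144, -26) + o)*(29288 + 13962) = ((6 - 428/147*(-26)) - 33387)*(29288 + 13962) = ((6 + 11128/147) - 33387)*43250 = (12010/147 - 33387)*43250 = -4895879/147*43250 = -211746766750/147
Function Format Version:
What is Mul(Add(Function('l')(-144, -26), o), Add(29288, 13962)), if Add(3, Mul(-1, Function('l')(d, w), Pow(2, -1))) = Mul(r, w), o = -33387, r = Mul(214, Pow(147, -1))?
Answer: Rational(-211746766750, 147) ≈ -1.4405e+9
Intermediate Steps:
r = Rational(214, 147) (r = Mul(214, Rational(1, 147)) = Rational(214, 147) ≈ 1.4558)
Function('l')(d, w) = Add(6, Mul(Rational(-428, 147), w)) (Function('l')(d, w) = Add(6, Mul(-2, Mul(Rational(214, 147), w))) = Add(6, Mul(Rational(-428, 147), w)))
Mul(Add(Function('l')(-144, -26), o), Add(29288, 13962)) = Mul(Add(Add(6, Mul(Rational(-428, 147), -26)), -33387), Add(29288, 13962)) = Mul(Add(Add(6, Rational(11128, 147)), -33387), 43250) = Mul(Add(Rational(12010, 147), -33387), 43250) = Mul(Rational(-4895879, 147), 43250) = Rational(-211746766750, 147)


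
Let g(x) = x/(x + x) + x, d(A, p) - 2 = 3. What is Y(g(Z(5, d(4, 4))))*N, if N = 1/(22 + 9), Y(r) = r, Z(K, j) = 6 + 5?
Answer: 23/62 ≈ 0.37097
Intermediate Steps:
d(A, p) = 5 (d(A, p) = 2 + 3 = 5)
Z(K, j) = 11
g(x) = 1/2 + x (g(x) = x/((2*x)) + x = (1/(2*x))*x + x = 1/2 + x)
N = 1/31 ≈ 0.032258
Y(g(Z(5, d(4, 4))))*N = (1/2 + 11)*(1/31) = (23/2)*(1/31) = 23/62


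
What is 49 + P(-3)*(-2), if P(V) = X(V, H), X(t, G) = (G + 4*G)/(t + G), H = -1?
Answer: 93/2 ≈ 46.500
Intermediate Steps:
X(t, G) = 5*G/(G + t) (X(t, G) = (5*G)/(G + t) = 5*G/(G + t))
P(V) = -5/(-1 + V) (P(V) = 5*(-1)/(-1 + V) = -5/(-1 + V))
49 + P(-3)*(-2) = 49 - 5/(-1 - 3)*(-2) = 49 - 5/(-4)*(-2) = 49 - 5*(-¼)*(-2) = 49 + (5/4)*(-2) = 49 - 5/2 = 93/2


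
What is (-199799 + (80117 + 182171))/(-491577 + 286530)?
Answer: -62489/205047 ≈ -0.30475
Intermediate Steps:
(-199799 + (80117 + 182171))/(-491577 + 286530) = (-199799 + 262288)/(-205047) = 62489*(-1/205047) = -62489/205047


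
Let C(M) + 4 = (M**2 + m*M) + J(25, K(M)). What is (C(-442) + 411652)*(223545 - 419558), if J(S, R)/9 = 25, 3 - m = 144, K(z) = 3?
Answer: -131242268267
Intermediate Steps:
m = -141 (m = 3 - 1*144 = 3 - 144 = -141)
J(S, R) = 225 (J(S, R) = 9*25 = 225)
C(M) = 221 + M**2 - 141*M (C(M) = -4 + ((M**2 - 141*M) + 225) = -4 + (225 + M**2 - 141*M) = 221 + M**2 - 141*M)
(C(-442) + 411652)*(223545 - 419558) = ((221 + (-442)**2 - 141*(-442)) + 411652)*(223545 - 419558) = ((221 + 195364 + 62322) + 411652)*(-196013) = (257907 + 411652)*(-196013) = 669559*(-196013) = -131242268267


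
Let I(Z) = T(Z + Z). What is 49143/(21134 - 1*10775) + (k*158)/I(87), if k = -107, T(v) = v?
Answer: -9254354/100137 ≈ -92.417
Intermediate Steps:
I(Z) = 2*Z (I(Z) = Z + Z = 2*Z)
49143/(21134 - 1*10775) + (k*158)/I(87) = 49143/(21134 - 1*10775) + (-107*158)/((2*87)) = 49143/(21134 - 10775) - 16906/174 = 49143/10359 - 16906*1/174 = 49143*(1/10359) - 8453/87 = 16381/3453 - 8453/87 = -9254354/100137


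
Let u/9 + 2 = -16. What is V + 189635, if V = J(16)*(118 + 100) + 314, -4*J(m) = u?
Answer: 198778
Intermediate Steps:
u = -162 (u = -18 + 9*(-16) = -18 - 144 = -162)
J(m) = 81/2 (J(m) = -¼*(-162) = 81/2)
V = 9143 (V = 81*(118 + 100)/2 + 314 = (81/2)*218 + 314 = 8829 + 314 = 9143)
V + 189635 = 9143 + 189635 = 198778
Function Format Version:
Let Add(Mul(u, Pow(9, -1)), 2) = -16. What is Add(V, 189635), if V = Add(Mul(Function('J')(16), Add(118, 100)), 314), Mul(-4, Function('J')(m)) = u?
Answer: 198778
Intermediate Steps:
u = -162 (u = Add(-18, Mul(9, -16)) = Add(-18, -144) = -162)
Function('J')(m) = Rational(81, 2) (Function('J')(m) = Mul(Rational(-1, 4), -162) = Rational(81, 2))
V = 9143 (V = Add(Mul(Rational(81, 2), Add(118, 100)), 314) = Add(Mul(Rational(81, 2), 218), 314) = Add(8829, 314) = 9143)
Add(V, 189635) = Add(9143, 189635) = 198778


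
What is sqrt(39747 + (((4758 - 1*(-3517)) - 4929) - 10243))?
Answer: 15*sqrt(146) ≈ 181.25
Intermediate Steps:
sqrt(39747 + (((4758 - 1*(-3517)) - 4929) - 10243)) = sqrt(39747 + (((4758 + 3517) - 4929) - 10243)) = sqrt(39747 + ((8275 - 4929) - 10243)) = sqrt(39747 + (3346 - 10243)) = sqrt(39747 - 6897) = sqrt(32850) = 15*sqrt(146)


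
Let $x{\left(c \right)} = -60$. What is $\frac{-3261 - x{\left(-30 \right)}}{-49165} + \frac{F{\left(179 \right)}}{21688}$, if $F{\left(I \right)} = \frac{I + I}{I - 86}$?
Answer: $\frac{3236983427}{49582509180} \approx 0.065285$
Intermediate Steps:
$F{\left(I \right)} = \frac{2 I}{-86 + I}$
$\frac{-3261 - x{\left(-30 \right)}}{-49165} + \frac{F{\left(179 \right)}}{21688} = \frac{-3261 - -60}{-49165} + \frac{2 \cdot 179 \frac{1}{-86 + 179}}{21688} = \left(-3261 + 60\right) \left(- \frac{1}{49165}\right) + 2 \cdot 179 \cdot \frac{1}{93} \cdot \frac{1}{21688} = \left(-3201\right) \left(- \frac{1}{49165}\right) + 2 \cdot 179 \cdot \frac{1}{93} \cdot \frac{1}{21688} = \frac{3201}{49165} + \frac{358}{93} \cdot \frac{1}{21688} = \frac{3201}{49165} + \frac{179}{1008492} = \frac{3236983427}{49582509180}$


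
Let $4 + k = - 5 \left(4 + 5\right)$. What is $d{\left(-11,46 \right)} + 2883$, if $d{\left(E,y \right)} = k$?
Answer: $2834$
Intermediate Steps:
$k = -49$ ($k = -4 - 5 \left(4 + 5\right) = -4 - 45 = -49$)
$d{\left(E,y \right)} = -49$
$d{\left(-11,46 \right)} + 2883 = -49 + 2883 = 2834$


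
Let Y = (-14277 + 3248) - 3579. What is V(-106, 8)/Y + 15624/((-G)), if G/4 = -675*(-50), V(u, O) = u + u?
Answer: -693109/6847500 ≈ -0.10122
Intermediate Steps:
V(u, O) = 2*u
G = 135000 (G = 4*(-675*(-50)) = 4*33750 = 135000)
Y = -14608 (Y = -11029 - 3579 = -14608)
V(-106, 8)/Y + 15624/((-G)) = (2*(-106))/(-14608) + 15624/((-1*135000)) = -212*(-1/14608) + 15624/(-135000) = 53/3652 + 15624*(-1/135000) = 53/3652 - 217/1875 = -693109/6847500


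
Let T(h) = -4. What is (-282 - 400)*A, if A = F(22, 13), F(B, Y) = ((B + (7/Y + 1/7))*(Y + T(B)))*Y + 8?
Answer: -12707024/7 ≈ -1.8153e+6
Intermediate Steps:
F(B, Y) = 8 + Y*(-4 + Y)*(1/7 + B + 7/Y) (F(B, Y) = ((B + (7/Y + 1/7))*(Y - 4))*Y + 8 = ((B + (7/Y + 1*(1/7)))*(-4 + Y))*Y + 8 = ((B + (7/Y + 1/7))*(-4 + Y))*Y + 8 = ((B + (1/7 + 7/Y))*(-4 + Y))*Y + 8 = ((1/7 + B + 7/Y)*(-4 + Y))*Y + 8 = ((-4 + Y)*(1/7 + B + 7/Y))*Y + 8 = Y*(-4 + Y)*(1/7 + B + 7/Y) + 8 = 8 + Y*(-4 + Y)*(1/7 + B + 7/Y))
A = 18632/7 (A = -20 + (1/7)*13**2 + (45/7)*13 + 22*13**2 - 4*22*13 = -20 + (1/7)*169 + 585/7 + 22*169 - 1144 = -20 + 169/7 + 585/7 + 3718 - 1144 = 18632/7 ≈ 2661.7)
(-282 - 400)*A = (-282 - 400)*(18632/7) = -682*18632/7 = -12707024/7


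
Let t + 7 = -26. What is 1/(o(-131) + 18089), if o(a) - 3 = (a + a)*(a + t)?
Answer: 1/61060 ≈ 1.6377e-5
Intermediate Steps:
t = -33 (t = -7 - 26 = -33)
o(a) = 3 + 2*a*(-33 + a) (o(a) = 3 + (a + a)*(a - 33) = 3 + (2*a)*(-33 + a) = 3 + 2*a*(-33 + a))
1/(o(-131) + 18089) = 1/((3 - 66*(-131) + 2*(-131)**2) + 18089) = 1/((3 + 8646 + 2*17161) + 18089) = 1/((3 + 8646 + 34322) + 18089) = 1/(42971 + 18089) = 1/61060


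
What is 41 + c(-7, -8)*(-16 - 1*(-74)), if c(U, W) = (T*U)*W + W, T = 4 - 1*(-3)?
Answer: 22313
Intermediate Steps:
T = 7 (T = 4 + 3 = 7)
c(U, W) = W + 7*U*W (c(U, W) = (7*U)*W + W = 7*U*W + W = W + 7*U*W)
41 + c(-7, -8)*(-16 - 1*(-74)) = 41 + (-8*(1 + 7*(-7)))*(-16 - 1*(-74)) = 41 + (-8*(1 - 49))*(-16 + 74) = 41 - 8*(-48)*58 = 41 + 384*58 = 41 + 22272 = 22313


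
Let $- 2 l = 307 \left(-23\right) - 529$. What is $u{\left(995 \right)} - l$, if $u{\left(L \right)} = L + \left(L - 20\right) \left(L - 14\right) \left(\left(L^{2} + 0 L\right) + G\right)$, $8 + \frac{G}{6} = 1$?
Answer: $946893987125$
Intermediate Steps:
$G = -42$ ($G = -48 + 6 \cdot 1 = -48 + 6 = -42$)
$u{\left(L \right)} = L + \left(-42 + L^{2}\right) \left(-20 + L\right) \left(-14 + L\right)$ ($u{\left(L \right)} = L + \left(L - 20\right) \left(L - 14\right) \left(\left(L^{2} + 0 L\right) - 42\right) = L + \left(-20 + L\right) \left(-14 + L\right) \left(\left(L^{2} + 0\right) - 42\right) = L + \left(-20 + L\right) \left(-14 + L\right) \left(L^{2} - 42\right) = L + \left(-20 + L\right) \left(-14 + L\right) \left(-42 + L^{2}\right) = L + \left(-42 + L^{2}\right) \left(-20 + L\right) \left(-14 + L\right)$)
$l = 3795$ ($l = - \frac{307 \left(-23\right) - 529}{2} = - \frac{-7061 - 529}{2} = \left(- \frac{1}{2}\right) \left(-7590\right) = 3795$)
$u{\left(995 \right)} - l = \left(-11760 + 995^{4} - 34 \cdot 995^{3} + 238 \cdot 995^{2} + 1429 \cdot 995\right) - 3795 = \left(-11760 + 980149500625 - 33492545750 + 238 \cdot 990025 + 1421855\right) - 3795 = \left(-11760 + 980149500625 - 33492545750 + 235625950 + 1421855\right) - 3795 = 946893990920 - 3795 = 946893987125$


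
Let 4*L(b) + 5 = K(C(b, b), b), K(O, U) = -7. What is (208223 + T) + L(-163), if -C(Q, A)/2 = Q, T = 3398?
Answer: 211618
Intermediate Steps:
C(Q, A) = -2*Q
L(b) = -3 (L(b) = -5/4 + (¼)*(-7) = -5/4 - 7/4 = -3)
(208223 + T) + L(-163) = (208223 + 3398) - 3 = 211621 - 3 = 211618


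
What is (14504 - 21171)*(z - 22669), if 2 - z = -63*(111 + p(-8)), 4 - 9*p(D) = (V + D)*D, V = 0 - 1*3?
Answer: 108418754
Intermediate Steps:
V = -3 (V = 0 - 3 = -3)
p(D) = 4/9 - D*(-3 + D)/9 (p(D) = 4/9 - (-3 + D)*D/9 = 4/9 - D*(-3 + D)/9)
z = 6407 (z = 2 - (-63)*(111 + (4/9 - ⅑*(-8)² + (⅓)*(-8))) = 2 - (-63)*(111 + (4/9 - ⅑*64 - 8/3)) = 2 - (-63)*(111 + (4/9 - 64/9 - 8/3)) = 2 - (-63)*(111 - 28/3) = 2 - (-63)*305/3 = 2 - 1*(-6405) = 2 + 6405 = 6407)
(14504 - 21171)*(z - 22669) = (14504 - 21171)*(6407 - 22669) = -6667*(-16262) = 108418754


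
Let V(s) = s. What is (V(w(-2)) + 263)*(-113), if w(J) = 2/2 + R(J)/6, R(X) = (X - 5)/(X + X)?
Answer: -716759/24 ≈ -29865.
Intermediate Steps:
R(X) = (-5 + X)/(2*X) (R(X) = (-5 + X)/((2*X)) = (-5 + X)*(1/(2*X)) = (-5 + X)/(2*X))
w(J) = 1 + (-5 + J)/(12*J) (w(J) = 2/2 + ((-5 + J)/(2*J))/6 = 2*(½) + ((-5 + J)/(2*J))*(⅙) = 1 + (-5 + J)/(12*J))
(V(w(-2)) + 263)*(-113) = ((1/12)*(-5 + 13*(-2))/(-2) + 263)*(-113) = ((1/12)*(-½)*(-5 - 26) + 263)*(-113) = ((1/12)*(-½)*(-31) + 263)*(-113) = (31/24 + 263)*(-113) = (6343/24)*(-113) = -716759/24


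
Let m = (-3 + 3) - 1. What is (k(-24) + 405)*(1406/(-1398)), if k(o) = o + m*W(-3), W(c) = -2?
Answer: -269249/699 ≈ -385.19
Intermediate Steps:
m = -1 (m = 0 - 1 = -1)
k(o) = 2 + o (k(o) = o - 1*(-2) = o + 2 = 2 + o)
(k(-24) + 405)*(1406/(-1398)) = ((2 - 24) + 405)*(1406/(-1398)) = (-22 + 405)*(1406*(-1/1398)) = 383*(-703/699) = -269249/699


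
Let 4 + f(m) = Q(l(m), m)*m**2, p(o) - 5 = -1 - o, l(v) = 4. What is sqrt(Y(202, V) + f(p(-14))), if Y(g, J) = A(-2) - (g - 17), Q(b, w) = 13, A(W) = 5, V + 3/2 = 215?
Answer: 2*sqrt(1007) ≈ 63.467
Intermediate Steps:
V = 427/2 (V = -3/2 + 215 = 427/2 ≈ 213.50)
p(o) = 4 - o (p(o) = 5 + (-1 - o) = 4 - o)
Y(g, J) = 22 - g (Y(g, J) = 5 - (g - 17) = 5 - (-17 + g) = 5 + (17 - g) = 22 - g)
f(m) = -4 + 13*m**2
sqrt(Y(202, V) + f(p(-14))) = sqrt((22 - 1*202) + (-4 + 13*(4 - 1*(-14))**2)) = sqrt((22 - 202) + (-4 + 13*(4 + 14)**2)) = sqrt(-180 + (-4 + 13*18**2)) = sqrt(-180 + (-4 + 13*324)) = sqrt(-180 + (-4 + 4212)) = sqrt(-180 + 4208) = sqrt(4028) = 2*sqrt(1007)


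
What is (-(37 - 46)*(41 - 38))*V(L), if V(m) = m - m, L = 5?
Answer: 0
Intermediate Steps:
V(m) = 0
(-(37 - 46)*(41 - 38))*V(L) = -(37 - 46)*(41 - 38)*0 = -(-9)*3*0 = -1*(-27)*0 = 27*0 = 0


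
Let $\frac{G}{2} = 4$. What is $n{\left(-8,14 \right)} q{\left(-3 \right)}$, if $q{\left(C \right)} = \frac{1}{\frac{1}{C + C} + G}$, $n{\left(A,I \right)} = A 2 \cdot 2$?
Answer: $- \frac{192}{47} \approx -4.0851$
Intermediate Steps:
$G = 8$ ($G = 2 \cdot 4 = 8$)
$n{\left(A,I \right)} = 4 A$ ($n{\left(A,I \right)} = 2 A 2 = 4 A$)
$q{\left(C \right)} = \frac{1}{8 + \frac{1}{2 C}}$ ($q{\left(C \right)} = \frac{1}{\frac{1}{C + C} + 8} = \frac{1}{\frac{1}{2 C} + 8} = \frac{1}{8 + \frac{1}{2 C}}$)
$n{\left(-8,14 \right)} q{\left(-3 \right)} = 4 \left(-8\right) 2 \left(-3\right) \frac{1}{1 + 16 \left(-3\right)} = - 32 \cdot 2 \left(-3\right) \frac{1}{1 - 48} = - 32 \cdot 2 \left(-3\right) \frac{1}{-47} = - 32 \cdot 2 \left(-3\right) \left(- \frac{1}{47}\right) = \left(-32\right) \frac{6}{47} = - \frac{192}{47}$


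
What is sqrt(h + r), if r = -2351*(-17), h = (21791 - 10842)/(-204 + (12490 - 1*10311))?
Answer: sqrt(6236716146)/395 ≈ 199.93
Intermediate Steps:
h = 10949/1975 (h = 10949/(-204 + (12490 - 10311)) = 10949/(-204 + 2179) = 10949/1975 ≈ 5.5438)
r = 39967
sqrt(h + r) = sqrt(10949/1975 + 39967) = sqrt(78945774/1975) = sqrt(6236716146)/395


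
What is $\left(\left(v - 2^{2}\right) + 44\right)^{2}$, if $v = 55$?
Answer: $9025$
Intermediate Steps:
$\left(\left(v - 2^{2}\right) + 44\right)^{2} = \left(\left(55 - 2^{2}\right) + 44\right)^{2} = \left(\left(55 - 4\right) + 44\right)^{2} = \left(51 + 44\right)^{2} = 95^{2} = 9025$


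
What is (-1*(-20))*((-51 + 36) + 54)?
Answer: 780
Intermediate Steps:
(-1*(-20))*((-51 + 36) + 54) = 20*(-15 + 54) = 20*39 = 780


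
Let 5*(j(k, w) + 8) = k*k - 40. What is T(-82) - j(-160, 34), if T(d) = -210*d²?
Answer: -1417144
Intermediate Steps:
j(k, w) = -16 + k²/5 (j(k, w) = -8 + (k*k - 40)/5 = -8 + (k² - 40)/5 = -8 + (-40 + k²)/5 = -8 + (-8 + k²/5) = -16 + k²/5)
T(-82) - j(-160, 34) = -210*(-82)² - (-16 + (⅕)*(-160)²) = -210*6724 - (-16 + (⅕)*25600) = -1412040 - (-16 + 5120) = -1412040 - 1*5104 = -1412040 - 5104 = -1417144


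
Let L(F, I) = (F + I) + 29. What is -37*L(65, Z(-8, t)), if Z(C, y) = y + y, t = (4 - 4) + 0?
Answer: -3478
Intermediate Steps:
t = 0 (t = 0 + 0 = 0)
Z(C, y) = 2*y
L(F, I) = 29 + F + I
-37*L(65, Z(-8, t)) = -37*(29 + 65 + 2*0) = -37*(29 + 65 + 0) = -37*94 = -3478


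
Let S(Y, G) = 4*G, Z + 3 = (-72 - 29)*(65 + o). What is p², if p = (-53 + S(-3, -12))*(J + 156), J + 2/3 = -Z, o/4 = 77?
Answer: 131397938855236/9 ≈ 1.4600e+13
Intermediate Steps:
o = 308 (o = 4*77 = 308)
Z = -37676 (Z = -3 + (-72 - 29)*(65 + 308) = -3 - 101*373 = -3 - 37673 = -37676)
J = 113026/3 (J = -⅔ - 1*(-37676) = -⅔ + 37676 = 113026/3 ≈ 37675.)
p = -11462894/3 (p = (-53 + 4*(-12))*(113026/3 + 156) = (-53 - 48)*(113494/3) = -101*113494/3 = -11462894/3 ≈ -3.8210e+6)
p² = (-11462894/3)² = 131397938855236/9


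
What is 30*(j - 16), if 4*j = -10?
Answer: -555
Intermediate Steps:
j = -5/2 (j = (¼)*(-10) = -5/2 ≈ -2.5000)
30*(j - 16) = 30*(-5/2 - 16) = 30*(-37/2) = -555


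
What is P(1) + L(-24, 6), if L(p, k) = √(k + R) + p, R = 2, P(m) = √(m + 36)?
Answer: -24 + √37 + 2*√2 ≈ -15.089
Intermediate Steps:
P(m) = √(36 + m)
L(p, k) = p + √(2 + k) (L(p, k) = √(k + 2) + p = √(2 + k) + p = p + √(2 + k))
P(1) + L(-24, 6) = √(36 + 1) + (-24 + √(2 + 6)) = √37 + (-24 + √8) = √37 + (-24 + 2*√2) = -24 + √37 + 2*√2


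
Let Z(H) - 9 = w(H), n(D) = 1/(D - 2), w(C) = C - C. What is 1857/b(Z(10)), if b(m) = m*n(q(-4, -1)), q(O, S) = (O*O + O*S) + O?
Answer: 8666/3 ≈ 2888.7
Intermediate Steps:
q(O, S) = O + O² + O*S (q(O, S) = (O² + O*S) + O = O + O² + O*S)
w(C) = 0
n(D) = 1/(-2 + D)
Z(H) = 9 (Z(H) = 9 + 0 = 9)
b(m) = m/14 (b(m) = m/(-2 - 4*(1 - 4 - 1)) = m/(-2 - 4*(-4)) = m/(-2 + 16) = m/14)
1857/b(Z(10)) = 1857/(((1/14)*9)) = 1857/(9/14) = 1857*(14/9) = 8666/3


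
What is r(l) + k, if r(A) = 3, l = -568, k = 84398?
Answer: 84401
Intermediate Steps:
r(l) + k = 3 + 84398 = 84401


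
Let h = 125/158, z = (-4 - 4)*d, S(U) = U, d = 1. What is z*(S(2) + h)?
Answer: -1764/79 ≈ -22.329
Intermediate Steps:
z = -8 (z = (-4 - 4)*1 = -8*1 = -8)
h = 125/158 (h = 125*(1/158) = 125/158 ≈ 0.79114)
z*(S(2) + h) = -8*(2 + 125/158) = -8*441/158 = -1764/79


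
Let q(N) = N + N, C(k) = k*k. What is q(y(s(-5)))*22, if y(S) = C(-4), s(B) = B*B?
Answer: 704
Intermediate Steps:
s(B) = B**2
C(k) = k**2
y(S) = 16 (y(S) = (-4)**2 = 16)
q(N) = 2*N
q(y(s(-5)))*22 = (2*16)*22 = 32*22 = 704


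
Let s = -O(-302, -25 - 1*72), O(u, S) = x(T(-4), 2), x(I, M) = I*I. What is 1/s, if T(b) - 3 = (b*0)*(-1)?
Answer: -1/9 ≈ -0.11111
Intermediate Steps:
T(b) = 3 (T(b) = 3 + (b*0)*(-1) = 3 + 0*(-1) = 3 + 0 = 3)
x(I, M) = I**2
O(u, S) = 9 (O(u, S) = 3**2 = 9)
s = -9 (s = -1*9 = -9)
1/s = 1/(-9) = -1/9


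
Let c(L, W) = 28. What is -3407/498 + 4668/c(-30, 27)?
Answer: 557317/3486 ≈ 159.87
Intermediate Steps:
-3407/498 + 4668/c(-30, 27) = -3407/498 + 4668/28 = -3407*1/498 + 4668*(1/28) = -3407/498 + 1167/7 = 557317/3486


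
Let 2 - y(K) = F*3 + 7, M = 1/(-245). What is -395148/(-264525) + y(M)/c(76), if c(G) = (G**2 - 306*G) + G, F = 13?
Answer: 574066241/383649425 ≈ 1.4963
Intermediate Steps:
M = -1/245 ≈ -0.0040816
y(K) = -44 (y(K) = 2 - (13*3 + 7) = 2 - (39 + 7) = 2 - 1*46 = 2 - 46 = -44)
c(G) = G**2 - 305*G
-395148/(-264525) + y(M)/c(76) = -395148/(-264525) - 44*1/(76*(-305 + 76)) = -395148*(-1/264525) - 44/(76*(-229)) = 131716/88175 - 44/(-17404) = 131716/88175 - 44*(-1/17404) = 131716/88175 + 11/4351 = 574066241/383649425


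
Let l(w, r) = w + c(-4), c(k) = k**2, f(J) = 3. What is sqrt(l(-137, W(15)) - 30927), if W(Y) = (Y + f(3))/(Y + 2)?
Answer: 2*I*sqrt(7762) ≈ 176.2*I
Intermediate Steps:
W(Y) = (3 + Y)/(2 + Y) (W(Y) = (Y + 3)/(Y + 2) = (3 + Y)/(2 + Y))
l(w, r) = 16 + w (l(w, r) = w + (-4)**2 = w + 16 = 16 + w)
sqrt(l(-137, W(15)) - 30927) = sqrt((16 - 137) - 30927) = sqrt(-121 - 30927) = sqrt(-31048) = 2*I*sqrt(7762)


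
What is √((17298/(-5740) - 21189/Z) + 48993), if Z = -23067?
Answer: √23857172866070467770/22067430 ≈ 221.34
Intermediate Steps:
√((17298/(-5740) - 21189/Z) + 48993) = √((17298/(-5740) - 21189/(-23067)) + 48993) = √((17298*(-1/5740) - 21189*(-1/23067)) + 48993) = √((-8649/2870 + 7063/7689) + 48993) = √(-46231351/22067430 + 48993) = √(1081103366639/22067430) = √23857172866070467770/22067430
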